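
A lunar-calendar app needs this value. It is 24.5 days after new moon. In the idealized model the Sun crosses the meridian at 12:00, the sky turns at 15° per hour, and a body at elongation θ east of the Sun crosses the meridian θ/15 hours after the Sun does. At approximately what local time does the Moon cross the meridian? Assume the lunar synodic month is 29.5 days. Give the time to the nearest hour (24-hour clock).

08:00

Phase angle: θ = 360°·(24.5 d)/(29.5 d) = 299.0°.
At 15° of sky rotation per hour, 299.0° corresponds to a 19.93 h lag.
12:00 + 19.93 h ≈ 07:56 → 08:00 to the nearest hour.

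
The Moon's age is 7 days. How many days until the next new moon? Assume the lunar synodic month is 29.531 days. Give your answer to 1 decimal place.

The next new moon completes the synodic month: 29.531 − 7 = 22.531 days.

22.5 days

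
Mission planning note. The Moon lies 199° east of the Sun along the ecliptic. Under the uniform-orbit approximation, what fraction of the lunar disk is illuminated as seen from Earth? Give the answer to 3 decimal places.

Half-versine of 199°: (1 − (-0.946))/2 = 0.973.

0.973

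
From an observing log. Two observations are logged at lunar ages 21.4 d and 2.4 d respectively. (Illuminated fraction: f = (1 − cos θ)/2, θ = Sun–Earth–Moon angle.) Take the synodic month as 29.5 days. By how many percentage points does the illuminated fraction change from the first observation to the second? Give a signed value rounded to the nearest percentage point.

-51 pp

θ₁ = 360° × 21.4/29.5 = 261.2°, f₁ = (1 − cos θ₁)/2 = 0.577.
θ₂ = 360° × 2.4/29.5 = 29.3°, f₂ = (1 − cos θ₂)/2 = 0.064.
Change = f₂ − f₁ = -0.513 → -51 percentage points.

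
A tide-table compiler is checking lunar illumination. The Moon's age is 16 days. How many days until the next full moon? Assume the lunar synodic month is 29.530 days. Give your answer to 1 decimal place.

28.3 days

Full moon is 0.5 of the way through the cycle: age 0.5 × 29.530 = 14.765 d.
This lunation's full moon (14.765 d) has passed, so add one period: 44.295 − 16 = 28.295 days.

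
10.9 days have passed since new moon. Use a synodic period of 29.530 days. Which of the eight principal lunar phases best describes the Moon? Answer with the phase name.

waxing gibbous

θ ≈ 360° × 10.9/29.530 = 133°, which falls in the waxing gibbous sector.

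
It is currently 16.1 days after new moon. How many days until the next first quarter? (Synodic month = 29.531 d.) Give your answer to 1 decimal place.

20.8 days

First quarter is 0.25 of the way through the cycle: age 0.25 × 29.531 = 7.383 d.
Already past this cycle's first quarter; the next is at 7.383 + 29.531 = 36.914 d, so 36.914 − 16.1 = 20.814 days.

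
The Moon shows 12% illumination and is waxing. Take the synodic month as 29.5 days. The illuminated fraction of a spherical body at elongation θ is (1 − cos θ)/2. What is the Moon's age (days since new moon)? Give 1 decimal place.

cos θ = 1 − 2f = 0.760, giving a principal value of 40.5°.
Waxing ⇒ before full, so θ = 40.5°.
At 360°/29.5 d per day, 40.5° corresponds to 3.32 days.

3.3 days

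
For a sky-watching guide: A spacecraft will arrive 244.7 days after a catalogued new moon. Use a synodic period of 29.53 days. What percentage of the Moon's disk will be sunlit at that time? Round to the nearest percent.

61%

244.7/29.53 = 8.286 lunations, so 8 complete cycles and 8.46 d into the next.
Elongation θ = 360° × 8.46/29.53 ≈ 103.1°.
With cos θ = (-0.227), the lit fraction is (1 − (-0.227))/2 ≈ 0.614, so 61%.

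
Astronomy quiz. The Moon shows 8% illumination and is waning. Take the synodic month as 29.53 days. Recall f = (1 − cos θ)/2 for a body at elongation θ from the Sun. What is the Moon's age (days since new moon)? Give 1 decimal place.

From f = (1 − cos θ)/2: cos θ = 1 − 2×0.08 = 0.840; arccos → 32.9°.
Waning ⇒ past full, so θ = 360° − 32.9° = 327.1°.
That fraction of the synodic month is 327.1/360 × 29.53 d ≈ 26.83 d.

26.8 days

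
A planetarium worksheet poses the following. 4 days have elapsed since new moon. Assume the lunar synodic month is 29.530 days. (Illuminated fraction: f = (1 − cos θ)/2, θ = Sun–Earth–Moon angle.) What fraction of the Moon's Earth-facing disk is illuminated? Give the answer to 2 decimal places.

Phase angle: θ = 360°·(4 d)/(29.530 d) = 48.8°.
cos 48.8° = 0.659, so f = (1 − 0.659)/2 = 0.170.

0.17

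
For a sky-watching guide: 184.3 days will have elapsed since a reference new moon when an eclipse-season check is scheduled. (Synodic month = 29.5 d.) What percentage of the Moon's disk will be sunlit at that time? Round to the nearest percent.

184.3 d spans 6 complete synodic months (6 × 29.5 = 177.00 d) plus 7.30 d.
Elongation θ = 360° × 7.30/29.5 ≈ 89.1°.
With cos θ = 0.016, the lit fraction is (1 − 0.016)/2 ≈ 0.492, so 49%.

49%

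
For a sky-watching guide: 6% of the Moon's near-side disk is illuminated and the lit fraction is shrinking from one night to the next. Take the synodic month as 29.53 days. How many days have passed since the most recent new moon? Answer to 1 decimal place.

27.2 days

From f = (1 − cos θ)/2: cos θ = 1 − 2×0.06 = 0.880; arccos → 28.4°.
Waning ⇒ past full, so θ = 360° − 28.4° = 331.6°.
That fraction of the synodic month is 331.6/360 × 29.53 d ≈ 27.20 d.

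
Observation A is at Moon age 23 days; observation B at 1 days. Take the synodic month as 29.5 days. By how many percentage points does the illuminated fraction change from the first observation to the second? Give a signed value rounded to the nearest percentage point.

-40 percentage points

First observation: θ = 360°·23/29.5 = 280.7°, so f = 0.407.
Second observation: θ = 12.2°, f = 0.011.
Δf = 0.011 − 0.407 = -0.396, i.e. -40 pp.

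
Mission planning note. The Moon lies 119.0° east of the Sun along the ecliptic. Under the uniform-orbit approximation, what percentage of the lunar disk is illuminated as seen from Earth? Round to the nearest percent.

f = (1 − cos 119.0°)/2 = (1 − (-0.485))/2 ≈ 0.742, i.e. 74%.

74%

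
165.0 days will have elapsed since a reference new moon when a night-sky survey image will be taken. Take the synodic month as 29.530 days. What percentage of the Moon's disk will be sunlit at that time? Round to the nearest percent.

93%

Reduce mod P: 165.0 − 5×29.530 = 17.35 d into the current lunation.
Phase angle: θ = 360°·(17.35 d)/(29.530 d) = 211.5°.
cos 211.5° = (-0.853), so f = (1 − (-0.853))/2 = 0.926, so 93%.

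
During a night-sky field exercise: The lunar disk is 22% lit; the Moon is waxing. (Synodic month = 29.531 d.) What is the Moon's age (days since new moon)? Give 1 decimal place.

From f = (1 − cos θ)/2: cos θ = 1 − 2×0.22 = 0.560; arccos → 55.9°.
Before full moon the principal value applies: θ = 55.9°.
At 360°/29.531 d per day, 55.9° corresponds to 4.59 days.

4.6 days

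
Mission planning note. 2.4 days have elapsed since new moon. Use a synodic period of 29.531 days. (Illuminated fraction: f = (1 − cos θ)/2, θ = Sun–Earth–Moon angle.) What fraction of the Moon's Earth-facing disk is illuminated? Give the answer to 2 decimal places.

The Moon has covered 2.4/29.531 of its cycle, so θ ≈ 360° × 2.4/29.531 = 29.3°.
With cos θ = 0.872, the lit fraction is (1 − 0.872)/2 ≈ 0.064.

0.06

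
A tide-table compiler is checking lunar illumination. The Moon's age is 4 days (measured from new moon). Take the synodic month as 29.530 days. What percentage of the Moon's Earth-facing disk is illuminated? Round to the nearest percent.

17%

The Moon has covered 4/29.530 of its cycle, so θ ≈ 360° × 4/29.530 = 48.8°.
Illuminated fraction = (1 − cos 48.8°)/2 = (1 − 0.659)/2 ≈ 0.170, so 17%.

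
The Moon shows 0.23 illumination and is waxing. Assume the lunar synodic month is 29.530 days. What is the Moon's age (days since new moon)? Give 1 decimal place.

Invert f = (1 − cos θ)/2 to get cos θ = 1 − 2(0.23) = 0.540, hence θ₀ = arccos 0.540 = 57.3°.
The Moon is waxing (0°–180°), so θ = 57.3° directly.
At 360°/29.530 d per day, 57.3° corresponds to 4.70 days.

4.7 days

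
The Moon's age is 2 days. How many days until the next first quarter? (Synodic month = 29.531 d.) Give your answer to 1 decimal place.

First quarter occurs at elongation 90°, i.e. at age 29.531 × 90/360 = 7.383 d.
That is 7.383 − 2 = 5.383 days ahead.

5.4 days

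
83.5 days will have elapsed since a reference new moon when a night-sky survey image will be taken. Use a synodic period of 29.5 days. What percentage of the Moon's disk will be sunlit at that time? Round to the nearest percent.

26%

Reduce mod P: 83.5 − 2×29.5 = 24.50 d into the current lunation.
The Moon has covered 24.50/29.5 of its cycle, so θ ≈ 360° × 24.50/29.5 = 299.0°.
With cos θ = 0.485, the lit fraction is (1 − 0.485)/2 ≈ 0.258, so 26%.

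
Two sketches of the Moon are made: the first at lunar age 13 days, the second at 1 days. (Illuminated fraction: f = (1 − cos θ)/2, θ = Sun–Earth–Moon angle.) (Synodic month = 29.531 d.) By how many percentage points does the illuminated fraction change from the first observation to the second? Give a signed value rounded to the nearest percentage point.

θ₁ = 360° × 13/29.531 = 158.5°, f₁ = (1 − cos θ₁)/2 = 0.965.
θ₂ = 360° × 1/29.531 = 12.2°, f₂ = (1 − cos θ₂)/2 = 0.011.
Change = f₂ − f₁ = -0.954 → -95 percentage points.

-95 pp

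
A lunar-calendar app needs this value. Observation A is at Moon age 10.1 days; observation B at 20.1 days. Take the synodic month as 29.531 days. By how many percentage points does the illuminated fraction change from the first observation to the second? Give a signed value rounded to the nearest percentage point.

θ₁ = 360° × 10.1/29.531 = 123.1°, f₁ = (1 − cos θ₁)/2 = 0.773.
θ₂ = 360° × 20.1/29.531 = 245.0°, f₂ = (1 − cos θ₂)/2 = 0.711.
Change = f₂ − f₁ = -0.062 → -6 percentage points.

-6 pp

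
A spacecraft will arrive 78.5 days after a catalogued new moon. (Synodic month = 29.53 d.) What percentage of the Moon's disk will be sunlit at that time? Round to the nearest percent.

78.5/29.53 = 2.658 lunations, so 2 complete cycles and 19.44 d into the next.
The Moon has covered 19.44/29.53 of its cycle, so θ ≈ 360° × 19.44/29.53 = 237.0°.
Illuminated fraction = (1 − cos 237.0°)/2 = (1 − (-0.545))/2 ≈ 0.772, so 77%.

77%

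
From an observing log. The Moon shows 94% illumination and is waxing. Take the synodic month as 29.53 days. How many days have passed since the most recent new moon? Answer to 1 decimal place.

12.4 days

cos θ = 1 − 2f = -0.880, giving a principal value of 151.6°.
Waxing ⇒ before full, so θ = 151.6°.
That fraction of the synodic month is 151.6/360 × 29.53 d ≈ 12.44 d.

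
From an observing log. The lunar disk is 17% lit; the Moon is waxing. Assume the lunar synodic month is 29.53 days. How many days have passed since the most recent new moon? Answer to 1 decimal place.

From f = (1 − cos θ)/2: cos θ = 1 − 2×0.17 = 0.660; arccos → 48.7°.
The Moon is waxing (0°–180°), so θ = 48.7° directly.
Age = 29.53 × 48.7°/360° ≈ 3.99 days.

4.0 days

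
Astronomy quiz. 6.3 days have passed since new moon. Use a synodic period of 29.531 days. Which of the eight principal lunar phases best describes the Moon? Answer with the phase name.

first quarter

At 6.3/29.531 of the cycle, θ ≈ 77° — the first quarter range.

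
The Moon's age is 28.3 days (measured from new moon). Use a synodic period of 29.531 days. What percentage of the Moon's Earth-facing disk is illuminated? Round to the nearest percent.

Phase angle: θ = 360°·(28.3 d)/(29.531 d) = 345.0°.
cos 345.0° = 0.966, so f = (1 − 0.966)/2 = 0.017, so 2%.

2%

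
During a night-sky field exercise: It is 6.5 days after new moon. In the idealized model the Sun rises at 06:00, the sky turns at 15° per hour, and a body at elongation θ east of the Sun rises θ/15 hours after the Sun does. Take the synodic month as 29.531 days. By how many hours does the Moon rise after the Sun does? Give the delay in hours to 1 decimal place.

Elongation θ = 360° × 6.5/29.531 ≈ 79.2°.
At 15° of sky rotation per hour, 79.2° corresponds to a 5.28 h lag.
So the Moon rises 5.28 h after the Sun.

5.3 h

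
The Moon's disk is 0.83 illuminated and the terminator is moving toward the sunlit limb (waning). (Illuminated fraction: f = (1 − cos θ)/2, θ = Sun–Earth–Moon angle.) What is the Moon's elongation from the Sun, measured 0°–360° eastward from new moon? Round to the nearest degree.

Invert f = (1 − cos θ)/2 to get cos θ = 1 − 2(0.83) = -0.660, hence θ₀ = arccos -0.660 = 131.3°.
Waning ⇒ past full, so θ = 360° − 131.3° = 228.7°.

229°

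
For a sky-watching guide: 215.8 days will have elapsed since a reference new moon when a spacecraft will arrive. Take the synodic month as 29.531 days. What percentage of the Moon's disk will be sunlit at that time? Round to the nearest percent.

68%

215.8/29.531 = 7.308 lunations, so 7 complete cycles and 9.08 d into the next.
Phase angle: θ = 360°·(9.08 d)/(29.531 d) = 110.7°.
cos 110.7° = (-0.354), so f = (1 − (-0.354))/2 = 0.677, so 68%.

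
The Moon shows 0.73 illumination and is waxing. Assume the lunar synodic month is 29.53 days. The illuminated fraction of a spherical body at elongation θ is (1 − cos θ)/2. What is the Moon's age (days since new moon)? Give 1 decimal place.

From f = (1 − cos θ)/2: cos θ = 1 − 2×0.73 = -0.460; arccos → 117.4°.
Waxing ⇒ before full, so θ = 117.4°.
Age = 29.53 × 117.4°/360° ≈ 9.63 days.

9.6 days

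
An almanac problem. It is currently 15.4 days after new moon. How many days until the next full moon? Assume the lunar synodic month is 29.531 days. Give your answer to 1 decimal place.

28.9 days

Full moon occurs at elongation 180°, i.e. at age 29.531 × 180/360 = 14.765 d.
This lunation's full moon (14.765 d) has passed, so add one period: 44.296 − 15.4 = 28.896 days.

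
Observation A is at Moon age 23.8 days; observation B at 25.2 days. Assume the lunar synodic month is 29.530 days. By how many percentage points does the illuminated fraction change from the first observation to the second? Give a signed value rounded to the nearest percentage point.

First observation: θ = 360°·23.8/29.530 = 290.1°, so f = 0.328.
Second observation: θ = 307.2°, f = 0.198.
Δf = 0.198 − 0.328 = -0.130, i.e. -13 pp.

-13 percentage points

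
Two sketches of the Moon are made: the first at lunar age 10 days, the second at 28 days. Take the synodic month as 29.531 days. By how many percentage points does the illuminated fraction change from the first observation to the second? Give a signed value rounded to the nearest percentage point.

-74 percentage points

First observation: θ = 360°·10/29.531 = 121.9°, so f = 0.764.
Second observation: θ = 341.3°, f = 0.026.
Δf = 0.026 − 0.764 = -0.738, i.e. -74 pp.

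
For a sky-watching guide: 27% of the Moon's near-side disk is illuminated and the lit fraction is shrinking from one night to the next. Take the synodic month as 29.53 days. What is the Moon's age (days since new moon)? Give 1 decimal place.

Invert f = (1 − cos θ)/2 to get cos θ = 1 − 2(0.27) = 0.460, hence θ₀ = arccos 0.460 = 62.6°.
Waning ⇒ past full, so θ = 360° − 62.6° = 297.4°.
Age = 29.53 × 297.4°/360° ≈ 24.39 days.

24.4 days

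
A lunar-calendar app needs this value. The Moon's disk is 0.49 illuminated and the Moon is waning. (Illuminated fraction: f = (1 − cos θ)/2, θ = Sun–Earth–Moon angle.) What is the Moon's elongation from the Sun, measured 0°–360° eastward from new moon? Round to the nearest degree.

271°

Invert f = (1 − cos θ)/2 to get cos θ = 1 − 2(0.49) = 0.020, hence θ₀ = arccos 0.020 = 88.9°.
Waning ⇒ past full, so θ = 360° − 88.9° = 271.1°.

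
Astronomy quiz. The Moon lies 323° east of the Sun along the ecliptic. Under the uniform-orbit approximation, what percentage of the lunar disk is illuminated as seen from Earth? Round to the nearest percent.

10%

f = (1 − cos 323°)/2 = (1 − 0.799)/2 ≈ 0.101, i.e. 10%.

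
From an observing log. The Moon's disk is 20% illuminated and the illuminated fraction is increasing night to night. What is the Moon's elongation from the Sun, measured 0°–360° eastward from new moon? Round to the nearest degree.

From f = (1 − cos θ)/2: cos θ = 1 − 2×0.20 = 0.600; arccos → 53.1°.
The Moon is waxing (0°–180°), so θ = 53.1° directly.

53°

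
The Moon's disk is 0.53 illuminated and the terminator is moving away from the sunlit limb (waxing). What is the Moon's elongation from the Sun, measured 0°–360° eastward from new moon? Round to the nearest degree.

Invert f = (1 − cos θ)/2 to get cos θ = 1 − 2(0.53) = -0.060, hence θ₀ = arccos -0.060 = 93.4°.
Waxing ⇒ before full, so θ = 93.4°.

93°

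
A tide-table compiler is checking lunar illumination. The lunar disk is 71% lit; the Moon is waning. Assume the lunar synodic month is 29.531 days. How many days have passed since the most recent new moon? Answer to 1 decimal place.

20.1 days

Invert f = (1 − cos θ)/2 to get cos θ = 1 − 2(0.71) = -0.420, hence θ₀ = arccos -0.420 = 114.8°.
A waning Moon lies in 180°–360°, so θ = 360° − 114.8° = 245.2°.
At 360°/29.531 d per day, 245.2° corresponds to 20.11 days.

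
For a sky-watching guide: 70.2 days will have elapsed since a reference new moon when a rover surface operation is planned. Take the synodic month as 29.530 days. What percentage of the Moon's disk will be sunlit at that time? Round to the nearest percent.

86%

70.2/29.530 = 2.377 lunations, so 2 complete cycles and 11.14 d into the next.
The Moon has covered 11.14/29.530 of its cycle, so θ ≈ 360° × 11.14/29.530 = 135.8°.
cos 135.8° = (-0.717), so f = (1 − (-0.717))/2 = 0.859, so 86%.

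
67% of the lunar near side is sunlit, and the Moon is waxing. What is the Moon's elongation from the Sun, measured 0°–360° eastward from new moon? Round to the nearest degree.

110°

From f = (1 − cos θ)/2: cos θ = 1 − 2×0.67 = -0.340; arccos → 109.9°.
The Moon is waxing (0°–180°), so θ = 109.9° directly.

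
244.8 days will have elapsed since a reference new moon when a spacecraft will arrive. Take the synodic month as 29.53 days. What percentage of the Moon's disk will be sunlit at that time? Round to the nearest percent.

244.8 d spans 8 complete synodic months (8 × 29.53 = 236.24 d) plus 8.56 d.
Phase angle: θ = 360°·(8.56 d)/(29.53 d) = 104.4°.
cos 104.4° = (-0.248), so f = (1 − (-0.248))/2 = 0.624, so 62%.

62%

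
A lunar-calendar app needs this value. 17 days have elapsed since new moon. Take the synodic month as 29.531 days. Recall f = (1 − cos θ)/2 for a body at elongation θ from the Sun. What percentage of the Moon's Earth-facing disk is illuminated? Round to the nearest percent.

The Moon has covered 17/29.531 of its cycle, so θ ≈ 360° × 17/29.531 = 207.2°.
Illuminated fraction = (1 − cos 207.2°)/2 = (1 − (-0.889))/2 ≈ 0.945, so 94%.

94%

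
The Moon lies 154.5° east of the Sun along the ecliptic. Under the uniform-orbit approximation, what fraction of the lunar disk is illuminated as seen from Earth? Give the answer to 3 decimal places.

0.951

f = (1 − cos 154.5°)/2 = (1 − (-0.903))/2 ≈ 0.951.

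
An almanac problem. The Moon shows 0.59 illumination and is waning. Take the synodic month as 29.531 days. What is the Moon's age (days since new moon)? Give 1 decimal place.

21.3 days

cos θ = 1 − 2f = -0.180, giving a principal value of 100.4°.
Since the Moon is past full (waning), take the reflex angle: θ = 360° − 100.4° = 259.6°.
Age = 29.531 × 259.6°/360° ≈ 21.30 days.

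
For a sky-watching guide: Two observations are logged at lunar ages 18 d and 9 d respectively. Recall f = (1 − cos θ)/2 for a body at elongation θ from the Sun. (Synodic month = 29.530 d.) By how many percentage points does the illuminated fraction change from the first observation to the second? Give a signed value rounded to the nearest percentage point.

θ₁ = 360° × 18/29.530 = 219.4°, f₁ = (1 − cos θ₁)/2 = 0.886.
θ₂ = 360° × 9/29.530 = 109.7°, f₂ = (1 − cos θ₂)/2 = 0.669.
Change = f₂ − f₁ = -0.217 → -22 percentage points.

-22 percentage points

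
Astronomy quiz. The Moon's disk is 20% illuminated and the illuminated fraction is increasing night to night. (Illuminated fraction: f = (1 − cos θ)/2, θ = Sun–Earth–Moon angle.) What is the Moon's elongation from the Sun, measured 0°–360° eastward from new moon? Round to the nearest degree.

53°

cos θ = 1 − 2f = 0.600, giving a principal value of 53.1°.
Before full moon the principal value applies: θ = 53.1°.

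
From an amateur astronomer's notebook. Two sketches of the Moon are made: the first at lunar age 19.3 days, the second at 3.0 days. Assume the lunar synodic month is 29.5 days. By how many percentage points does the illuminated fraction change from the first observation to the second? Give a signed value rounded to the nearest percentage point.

First observation: θ = 360°·19.3/29.5 = 235.5°, so f = 0.783.
Second observation: θ = 36.6°, f = 0.099.
Δf = 0.099 − 0.783 = -0.684, i.e. -68 pp.

-68 percentage points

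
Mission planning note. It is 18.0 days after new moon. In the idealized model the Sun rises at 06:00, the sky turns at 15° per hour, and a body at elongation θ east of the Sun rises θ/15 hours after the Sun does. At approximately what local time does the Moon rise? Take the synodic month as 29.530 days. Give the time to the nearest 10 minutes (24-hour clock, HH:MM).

Elongation θ = 360° × 18.0/29.530 ≈ 219.4°.
At 15° of sky rotation per hour, 219.4° corresponds to a 14.63 h lag.
06:00 + 14.629 h ≈ 20:38 → 20:40 to the nearest ten minutes.

20:40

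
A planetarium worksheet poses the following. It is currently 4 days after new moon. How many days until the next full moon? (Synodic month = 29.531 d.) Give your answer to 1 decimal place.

10.8 days

Full moon is 0.5 of the way through the cycle: age 0.5 × 29.531 = 14.765 d.
That is 14.765 − 4 = 10.765 days ahead.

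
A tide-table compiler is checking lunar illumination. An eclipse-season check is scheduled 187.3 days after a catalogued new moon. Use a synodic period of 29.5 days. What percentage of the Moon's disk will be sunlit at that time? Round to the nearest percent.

187.3/29.5 = 6.349 lunations, so 6 complete cycles and 10.30 d into the next.
Phase angle: θ = 360°·(10.30 d)/(29.5 d) = 125.7°.
Illuminated fraction = (1 − cos 125.7°)/2 = (1 − (-0.583))/2 ≈ 0.792, so 79%.

79%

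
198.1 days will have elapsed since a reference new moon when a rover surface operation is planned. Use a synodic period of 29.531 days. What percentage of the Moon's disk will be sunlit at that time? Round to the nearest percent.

63%

198.1 d spans 6 complete synodic months (6 × 29.531 = 177.19 d) plus 20.91 d.
The Moon has covered 20.91/29.531 of its cycle, so θ ≈ 360° × 20.91/29.531 = 255.0°.
Illuminated fraction = (1 − cos 255.0°)/2 = (1 − (-0.260))/2 ≈ 0.630, so 63%.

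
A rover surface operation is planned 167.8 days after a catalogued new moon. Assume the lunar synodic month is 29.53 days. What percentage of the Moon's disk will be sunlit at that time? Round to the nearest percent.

167.8 d spans 5 complete synodic months (5 × 29.53 = 147.65 d) plus 20.15 d.
The Moon has covered 20.15/29.53 of its cycle, so θ ≈ 360° × 20.15/29.53 = 245.6°.
With cos θ = (-0.412), the lit fraction is (1 − (-0.412))/2 ≈ 0.706, so 71%.

71%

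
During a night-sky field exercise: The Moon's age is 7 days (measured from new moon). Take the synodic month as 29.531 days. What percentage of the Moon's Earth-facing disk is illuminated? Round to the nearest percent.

Elongation θ = 360° × 7/29.531 ≈ 85.3°.
With cos θ = 0.081, the lit fraction is (1 − 0.081)/2 ≈ 0.459, so 46%.

46%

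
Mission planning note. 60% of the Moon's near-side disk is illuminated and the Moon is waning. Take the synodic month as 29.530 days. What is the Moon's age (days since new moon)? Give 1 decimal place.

21.2 days

cos θ = 1 − 2f = -0.200, giving a principal value of 101.5°.
Since the Moon is past full (waning), take the reflex angle: θ = 360° − 101.5° = 258.5°.
At 360°/29.530 d per day, 258.5° corresponds to 21.20 days.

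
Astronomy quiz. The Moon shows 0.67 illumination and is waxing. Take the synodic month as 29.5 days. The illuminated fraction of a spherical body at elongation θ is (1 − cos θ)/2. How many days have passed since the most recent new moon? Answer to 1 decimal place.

From f = (1 − cos θ)/2: cos θ = 1 − 2×0.67 = -0.340; arccos → 109.9°.
Waxing ⇒ before full, so θ = 109.9°.
Age = 29.5 × 109.9°/360° ≈ 9.00 days.

9.0 days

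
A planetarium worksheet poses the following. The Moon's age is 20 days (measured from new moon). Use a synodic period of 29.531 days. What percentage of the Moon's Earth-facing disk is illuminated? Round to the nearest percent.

Elongation θ = 360° × 20/29.531 ≈ 243.8°.
cos 243.8° = (-0.441), so f = (1 − (-0.441))/2 = 0.721, so 72%.

72%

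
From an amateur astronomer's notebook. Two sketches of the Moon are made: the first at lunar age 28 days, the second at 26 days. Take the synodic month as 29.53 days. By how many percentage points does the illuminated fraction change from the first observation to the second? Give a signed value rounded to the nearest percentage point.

+11 percentage points

θ₁ = 360° × 28/29.53 = 341.3°, f₁ = (1 − cos θ₁)/2 = 0.026.
θ₂ = 360° × 26/29.53 = 317.0°, f₂ = (1 − cos θ₂)/2 = 0.135.
Change = f₂ − f₁ = +0.108 → +11 percentage points.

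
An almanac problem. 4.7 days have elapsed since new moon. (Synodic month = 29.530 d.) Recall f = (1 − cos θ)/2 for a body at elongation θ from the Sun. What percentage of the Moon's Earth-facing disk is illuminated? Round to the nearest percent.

Phase angle: θ = 360°·(4.7 d)/(29.530 d) = 57.3°.
cos 57.3° = 0.540, so f = (1 − 0.540)/2 = 0.230, so 23%.

23%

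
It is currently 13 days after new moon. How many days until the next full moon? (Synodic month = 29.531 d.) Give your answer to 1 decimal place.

1.8 days

Full moon occurs at elongation 180°, i.e. at age 29.531 × 180/360 = 14.765 d.
So 1.765 days remain (14.765 − 13).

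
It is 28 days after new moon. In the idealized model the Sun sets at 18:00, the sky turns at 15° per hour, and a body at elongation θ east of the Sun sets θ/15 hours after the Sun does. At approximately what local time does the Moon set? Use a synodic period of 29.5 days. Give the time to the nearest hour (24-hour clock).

The Moon has covered 28/29.5 of its cycle, so θ ≈ 360° × 28/29.5 = 341.7°.
The Moon trails the Sun by θ/15 = 341.7/15 ≈ 22.78 hours.
18:00 + 22.78 h ≈ 16:47 → 17:00 to the nearest hour.

17:00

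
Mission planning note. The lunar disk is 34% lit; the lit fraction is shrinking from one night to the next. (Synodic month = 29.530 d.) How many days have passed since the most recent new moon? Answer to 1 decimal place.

23.7 days

Invert f = (1 − cos θ)/2 to get cos θ = 1 − 2(0.34) = 0.320, hence θ₀ = arccos 0.320 = 71.3°.
Since the Moon is past full (waning), take the reflex angle: θ = 360° − 71.3° = 288.7°.
Age = 29.530 × 288.7°/360° ≈ 23.68 days.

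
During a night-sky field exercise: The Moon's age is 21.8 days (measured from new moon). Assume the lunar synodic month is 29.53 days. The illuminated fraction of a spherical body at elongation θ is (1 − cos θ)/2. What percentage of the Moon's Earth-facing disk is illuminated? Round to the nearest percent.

Phase angle: θ = 360°·(21.8 d)/(29.53 d) = 265.8°.
Illuminated fraction = (1 − cos 265.8°)/2 = (1 − (-0.074))/2 ≈ 0.537, so 54%.

54%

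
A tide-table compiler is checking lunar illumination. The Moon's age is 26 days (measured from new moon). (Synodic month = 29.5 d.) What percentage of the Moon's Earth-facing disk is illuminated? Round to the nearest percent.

Phase angle: θ = 360°·(26 d)/(29.5 d) = 317.3°.
Illuminated fraction = (1 − cos 317.3°)/2 = (1 − 0.735)/2 ≈ 0.133, so 13%.

13%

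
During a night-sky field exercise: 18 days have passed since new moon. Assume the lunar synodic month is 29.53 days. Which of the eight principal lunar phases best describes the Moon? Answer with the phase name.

At 18/29.53 of the cycle, θ ≈ 219° — the waning gibbous range.

waning gibbous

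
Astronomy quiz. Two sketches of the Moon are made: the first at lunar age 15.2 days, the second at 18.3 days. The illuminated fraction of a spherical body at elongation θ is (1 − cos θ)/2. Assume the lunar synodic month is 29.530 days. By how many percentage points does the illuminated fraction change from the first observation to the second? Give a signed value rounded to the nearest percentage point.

-13 percentage points

θ₁ = 360° × 15.2/29.530 = 185.3°, f₁ = (1 − cos θ₁)/2 = 0.998.
θ₂ = 360° × 18.3/29.530 = 223.1°, f₂ = (1 − cos θ₂)/2 = 0.865.
Change = f₂ − f₁ = -0.133 → -13 percentage points.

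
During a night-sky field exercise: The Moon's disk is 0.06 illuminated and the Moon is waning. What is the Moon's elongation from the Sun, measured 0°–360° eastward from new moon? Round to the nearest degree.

332°

From f = (1 − cos θ)/2: cos θ = 1 − 2×0.06 = 0.880; arccos → 28.4°.
Since the Moon is past full (waning), take the reflex angle: θ = 360° − 28.4° = 331.6°.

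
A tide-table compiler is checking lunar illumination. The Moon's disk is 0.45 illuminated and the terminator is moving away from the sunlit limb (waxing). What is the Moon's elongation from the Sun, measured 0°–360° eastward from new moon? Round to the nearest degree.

84°

From f = (1 − cos θ)/2: cos θ = 1 − 2×0.45 = 0.100; arccos → 84.3°.
The Moon is waxing (0°–180°), so θ = 84.3° directly.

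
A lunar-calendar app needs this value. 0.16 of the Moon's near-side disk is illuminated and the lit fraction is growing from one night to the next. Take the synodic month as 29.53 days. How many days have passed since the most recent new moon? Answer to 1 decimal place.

3.9 days

From f = (1 − cos θ)/2: cos θ = 1 − 2×0.16 = 0.680; arccos → 47.2°.
Before full moon the principal value applies: θ = 47.2°.
At 360°/29.53 d per day, 47.2° corresponds to 3.87 days.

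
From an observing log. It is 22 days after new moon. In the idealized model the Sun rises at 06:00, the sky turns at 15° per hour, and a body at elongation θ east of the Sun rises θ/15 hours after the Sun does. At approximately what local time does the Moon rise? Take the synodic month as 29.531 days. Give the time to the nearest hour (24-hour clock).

Phase angle: θ = 360°·(22 d)/(29.531 d) = 268.2°.
Delay after the Sun = 268.2° / (15°/h) ≈ 17.88 h.
06:00 + 17.88 h ≈ 23:53 → 00:00 to the nearest hour.

00:00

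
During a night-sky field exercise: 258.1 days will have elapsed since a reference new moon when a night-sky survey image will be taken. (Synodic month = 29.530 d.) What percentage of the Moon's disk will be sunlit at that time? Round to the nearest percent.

258.1 d spans 8 complete synodic months (8 × 29.530 = 236.24 d) plus 21.86 d.
Elongation θ = 360° × 21.86/29.530 ≈ 266.5°.
Illuminated fraction = (1 − cos 266.5°)/2 = (1 − (-0.061))/2 ≈ 0.531, so 53%.

53%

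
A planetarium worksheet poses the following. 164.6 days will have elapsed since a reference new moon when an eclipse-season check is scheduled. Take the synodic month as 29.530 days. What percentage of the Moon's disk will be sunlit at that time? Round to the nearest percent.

Reduce mod P: 164.6 − 5×29.530 = 16.95 d into the current lunation.
Elongation θ = 360° × 16.95/29.530 ≈ 206.6°.
cos 206.6° = (-0.894), so f = (1 − (-0.894))/2 = 0.947, so 95%.

95%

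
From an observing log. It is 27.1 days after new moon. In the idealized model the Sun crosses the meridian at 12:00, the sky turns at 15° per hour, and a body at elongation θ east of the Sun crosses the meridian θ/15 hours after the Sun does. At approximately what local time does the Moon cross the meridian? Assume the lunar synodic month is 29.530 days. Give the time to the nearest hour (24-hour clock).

Elongation θ = 360° × 27.1/29.530 ≈ 330.4°.
The Moon trails the Sun by θ/15 = 330.4/15 ≈ 22.03 hours.
12:00 + 22.03 h ≈ 10:02 → 10:00 to the nearest hour.

10:00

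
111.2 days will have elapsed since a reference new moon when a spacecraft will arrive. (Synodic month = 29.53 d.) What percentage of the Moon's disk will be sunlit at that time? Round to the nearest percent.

111.2/29.53 = 3.766 lunations, so 3 complete cycles and 22.61 d into the next.
Elongation θ = 360° × 22.61/29.53 ≈ 275.6°.
Illuminated fraction = (1 − cos 275.6°)/2 = (1 − 0.098)/2 ≈ 0.451, so 45%.

45%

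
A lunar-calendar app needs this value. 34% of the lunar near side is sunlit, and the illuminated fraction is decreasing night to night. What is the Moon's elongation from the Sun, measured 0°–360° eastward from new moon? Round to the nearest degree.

Invert f = (1 − cos θ)/2 to get cos θ = 1 − 2(0.34) = 0.320, hence θ₀ = arccos 0.320 = 71.3°.
A waning Moon lies in 180°–360°, so θ = 360° − 71.3° = 288.7°.

289°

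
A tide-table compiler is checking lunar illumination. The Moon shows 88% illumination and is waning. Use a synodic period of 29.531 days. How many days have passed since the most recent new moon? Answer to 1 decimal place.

From f = (1 − cos θ)/2: cos θ = 1 − 2×0.88 = -0.760; arccos → 139.5°.
Waning ⇒ past full, so θ = 360° − 139.5° = 220.5°.
At 360°/29.531 d per day, 220.5° corresponds to 18.09 days.

18.1 days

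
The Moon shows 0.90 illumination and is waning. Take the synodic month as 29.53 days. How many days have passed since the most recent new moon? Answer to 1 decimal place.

17.8 days

cos θ = 1 − 2f = -0.800, giving a principal value of 143.1°.
Waning ⇒ past full, so θ = 360° − 143.1° = 216.9°.
At 360°/29.53 d per day, 216.9° corresponds to 17.79 days.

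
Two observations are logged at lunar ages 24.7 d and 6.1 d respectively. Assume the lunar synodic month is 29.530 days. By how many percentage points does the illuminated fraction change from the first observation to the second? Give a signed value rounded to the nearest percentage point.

First observation: θ = 360°·24.7/29.530 = 301.1°, so f = 0.242.
Second observation: θ = 74.4°, f = 0.365.
Δf = 0.365 − 0.242 = +0.124, i.e. +12 pp.

+12 pp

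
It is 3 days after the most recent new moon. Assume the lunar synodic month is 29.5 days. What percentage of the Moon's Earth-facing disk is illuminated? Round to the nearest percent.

The Moon has covered 3/29.5 of its cycle, so θ ≈ 360° × 3/29.5 = 36.6°.
With cos θ = 0.803, the lit fraction is (1 − 0.803)/2 ≈ 0.099, so 10%.

10%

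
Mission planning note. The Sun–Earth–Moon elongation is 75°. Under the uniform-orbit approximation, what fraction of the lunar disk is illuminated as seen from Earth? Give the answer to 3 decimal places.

f = (1 − cos 75°)/2 = (1 − 0.259)/2 ≈ 0.371.

0.371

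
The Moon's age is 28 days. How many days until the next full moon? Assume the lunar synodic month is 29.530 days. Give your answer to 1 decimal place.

Full moon occurs at elongation 180°, i.e. at age 29.530 × 180/360 = 14.765 d.
This lunation's full moon (14.765 d) has passed, so add one period: 44.295 − 28 = 16.295 days.

16.3 days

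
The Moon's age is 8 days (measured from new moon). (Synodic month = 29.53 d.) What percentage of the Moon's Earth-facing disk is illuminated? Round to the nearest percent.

Elongation θ = 360° × 8/29.53 ≈ 97.5°.
cos 97.5° = (-0.131), so f = (1 − (-0.131))/2 = 0.566, so 57%.

57%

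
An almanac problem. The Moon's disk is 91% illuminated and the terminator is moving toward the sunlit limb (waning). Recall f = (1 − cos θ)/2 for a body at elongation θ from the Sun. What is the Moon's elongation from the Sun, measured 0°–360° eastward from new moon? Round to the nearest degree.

cos θ = 1 − 2f = -0.820, giving a principal value of 145.1°.
A waning Moon lies in 180°–360°, so θ = 360° − 145.1° = 214.9°.

215°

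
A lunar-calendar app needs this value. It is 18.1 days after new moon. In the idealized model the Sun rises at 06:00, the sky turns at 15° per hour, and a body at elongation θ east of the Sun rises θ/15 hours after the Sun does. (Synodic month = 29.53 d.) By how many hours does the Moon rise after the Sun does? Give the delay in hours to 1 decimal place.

14.7 h

The Moon has covered 18.1/29.53 of its cycle, so θ ≈ 360° × 18.1/29.53 = 220.7°.
At 15° of sky rotation per hour, 220.7° corresponds to a 14.71 h lag.
So the Moon rises 14.71 h after the Sun.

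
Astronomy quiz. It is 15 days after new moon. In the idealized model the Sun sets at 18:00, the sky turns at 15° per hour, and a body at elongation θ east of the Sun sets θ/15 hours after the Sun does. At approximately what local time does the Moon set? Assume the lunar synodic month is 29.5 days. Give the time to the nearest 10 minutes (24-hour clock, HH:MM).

Elongation θ = 360° × 15/29.5 ≈ 183.1°.
The Moon trails the Sun by θ/15 = 183.1/15 ≈ 12.20 hours.
18:00 + 12.203 h ≈ 06:12 → 06:10 to the nearest ten minutes.

06:10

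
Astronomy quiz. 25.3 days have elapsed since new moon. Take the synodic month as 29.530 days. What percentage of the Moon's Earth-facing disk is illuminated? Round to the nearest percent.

Elongation θ = 360° × 25.3/29.530 ≈ 308.4°.
Illuminated fraction = (1 − cos 308.4°)/2 = (1 − 0.622)/2 ≈ 0.189, so 19%.

19%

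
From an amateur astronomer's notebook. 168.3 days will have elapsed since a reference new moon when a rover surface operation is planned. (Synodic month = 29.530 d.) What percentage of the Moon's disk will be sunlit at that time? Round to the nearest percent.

168.3 d spans 5 complete synodic months (5 × 29.530 = 147.65 d) plus 20.65 d.
Elongation θ = 360° × 20.65/29.530 ≈ 251.7°.
cos 251.7° = (-0.313), so f = (1 − (-0.313))/2 = 0.657, so 66%.

66%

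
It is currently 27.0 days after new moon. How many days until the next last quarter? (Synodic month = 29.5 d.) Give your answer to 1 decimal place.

24.6 days

Last quarter is 0.75 of the way through the cycle: age 0.75 × 29.5 = 22.125 d.
Already past this cycle's last quarter; the next is at 22.125 + 29.5 = 51.625 d, so 51.625 − 27.0 = 24.625 days.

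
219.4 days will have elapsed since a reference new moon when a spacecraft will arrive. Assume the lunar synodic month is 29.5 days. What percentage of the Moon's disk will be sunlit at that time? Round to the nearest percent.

219.4 d spans 7 complete synodic months (7 × 29.5 = 206.50 d) plus 12.90 d.
Phase angle: θ = 360°·(12.90 d)/(29.5 d) = 157.4°.
With cos θ = (-0.923), the lit fraction is (1 − (-0.923))/2 ≈ 0.962, so 96%.

96%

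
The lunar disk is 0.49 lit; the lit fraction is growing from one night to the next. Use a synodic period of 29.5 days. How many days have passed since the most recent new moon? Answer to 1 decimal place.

Invert f = (1 − cos θ)/2 to get cos θ = 1 − 2(0.49) = 0.020, hence θ₀ = arccos 0.020 = 88.9°.
The Moon is waxing (0°–180°), so θ = 88.9° directly.
That fraction of the synodic month is 88.9/360 × 29.5 d ≈ 7.28 d.

7.3 days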